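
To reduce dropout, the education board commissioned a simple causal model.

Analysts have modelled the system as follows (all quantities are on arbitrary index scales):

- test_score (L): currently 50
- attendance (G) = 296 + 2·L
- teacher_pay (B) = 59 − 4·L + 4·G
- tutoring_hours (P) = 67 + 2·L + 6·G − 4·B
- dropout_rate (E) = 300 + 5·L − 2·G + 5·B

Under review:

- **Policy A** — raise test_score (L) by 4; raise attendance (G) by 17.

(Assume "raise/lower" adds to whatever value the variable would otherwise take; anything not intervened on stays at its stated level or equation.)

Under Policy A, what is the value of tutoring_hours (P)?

-3407

Policy A (L + 4, G + 17):
  L = 50 + 4 = 54
  G = 296 + 2·54 (+17 from intervention) = 421
  B = 59 − 4·54 + 4·421 = 1527
  P = 67 + 2·54 + 6·421 − 4·1527 = -3407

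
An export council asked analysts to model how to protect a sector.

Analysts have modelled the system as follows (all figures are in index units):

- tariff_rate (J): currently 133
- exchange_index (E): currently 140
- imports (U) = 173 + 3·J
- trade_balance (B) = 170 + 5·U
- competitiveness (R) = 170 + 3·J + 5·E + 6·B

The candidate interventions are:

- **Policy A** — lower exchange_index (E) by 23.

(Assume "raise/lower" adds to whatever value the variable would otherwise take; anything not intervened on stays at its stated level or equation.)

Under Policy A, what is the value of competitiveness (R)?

19334

Policy A (E − 23):
  J = 133
  E = 140 − 23 = 117
  U = 173 + 3·133 = 572
  B = 170 + 5·572 = 3030
  R = 170 + 3·133 + 5·117 + 6·3030 = 19334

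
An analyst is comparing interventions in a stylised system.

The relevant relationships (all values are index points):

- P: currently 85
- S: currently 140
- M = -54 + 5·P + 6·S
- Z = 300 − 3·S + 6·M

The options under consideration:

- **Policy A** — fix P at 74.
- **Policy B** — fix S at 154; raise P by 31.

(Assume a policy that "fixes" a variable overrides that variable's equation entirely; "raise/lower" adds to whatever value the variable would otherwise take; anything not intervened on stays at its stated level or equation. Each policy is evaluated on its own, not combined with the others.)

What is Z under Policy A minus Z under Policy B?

-1722

Policy A (P := 74):
  P = 74
  S = 140
  M = -54 + 5·74 + 6·140 = 1156
  Z = 300 − 3·140 + 6·1156 = 6816
Policy B (S := 154, P + 31):
  P = 85 + 31 = 116
  S = 154
  M = -54 + 5·116 + 6·154 = 1450
  Z = 300 − 3·154 + 6·1450 = 8538
Z: 6816 − 8538 = -1722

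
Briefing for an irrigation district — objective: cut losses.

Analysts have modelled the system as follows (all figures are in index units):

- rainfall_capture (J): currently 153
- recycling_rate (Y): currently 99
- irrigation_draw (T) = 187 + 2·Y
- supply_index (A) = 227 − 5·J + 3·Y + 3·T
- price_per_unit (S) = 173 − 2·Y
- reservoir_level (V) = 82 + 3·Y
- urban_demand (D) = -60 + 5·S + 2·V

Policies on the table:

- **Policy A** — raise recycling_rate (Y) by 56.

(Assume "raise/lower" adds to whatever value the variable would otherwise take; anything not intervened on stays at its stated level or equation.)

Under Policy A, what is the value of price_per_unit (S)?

-137

Policy A (Y + 56):
  Y = 99 + 56 = 155
  S = 173 − 2·155 = -137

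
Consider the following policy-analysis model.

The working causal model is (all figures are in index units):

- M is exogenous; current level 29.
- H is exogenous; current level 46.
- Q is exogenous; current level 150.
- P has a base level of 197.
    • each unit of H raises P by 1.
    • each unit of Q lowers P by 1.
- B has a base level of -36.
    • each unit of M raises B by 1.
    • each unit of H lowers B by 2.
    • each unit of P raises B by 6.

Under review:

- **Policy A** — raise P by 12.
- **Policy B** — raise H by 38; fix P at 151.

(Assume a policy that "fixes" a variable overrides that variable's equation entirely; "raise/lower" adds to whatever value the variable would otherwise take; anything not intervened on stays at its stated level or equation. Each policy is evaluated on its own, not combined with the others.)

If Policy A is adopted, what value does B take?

531

Policy A (P + 12):
  M = 29
  H = 46
  Q = 150
  P = 197 + 46 − 150 (+12 from intervention) = 105
  B = -36 + 29 − 2·46 + 6·105 = 531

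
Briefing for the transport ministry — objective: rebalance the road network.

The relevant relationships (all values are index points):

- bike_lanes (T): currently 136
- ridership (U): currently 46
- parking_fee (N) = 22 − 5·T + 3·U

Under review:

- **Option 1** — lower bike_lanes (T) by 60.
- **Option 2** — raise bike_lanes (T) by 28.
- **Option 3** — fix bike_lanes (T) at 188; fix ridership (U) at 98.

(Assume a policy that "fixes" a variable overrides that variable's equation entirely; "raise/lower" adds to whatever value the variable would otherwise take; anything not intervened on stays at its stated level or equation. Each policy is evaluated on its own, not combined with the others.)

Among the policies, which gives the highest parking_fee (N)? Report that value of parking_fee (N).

-220

Option 1 (T − 60):
  T = 136 − 60 = 76
  U = 46
  N = 22 − 5·76 + 3·46 = -220
Option 2 (T + 28):
  T = 136 + 28 = 164
  U = 46
  N = 22 − 5·164 + 3·46 = -660
Option 3 (T := 188, U := 98):
  T = 188
  U = 98
  N = 22 − 5·188 + 3·98 = -624
Comparing — Option 1: N=-220, Option 2: N=-660, Option 3: N=-624. Highest is -220 (Option 1).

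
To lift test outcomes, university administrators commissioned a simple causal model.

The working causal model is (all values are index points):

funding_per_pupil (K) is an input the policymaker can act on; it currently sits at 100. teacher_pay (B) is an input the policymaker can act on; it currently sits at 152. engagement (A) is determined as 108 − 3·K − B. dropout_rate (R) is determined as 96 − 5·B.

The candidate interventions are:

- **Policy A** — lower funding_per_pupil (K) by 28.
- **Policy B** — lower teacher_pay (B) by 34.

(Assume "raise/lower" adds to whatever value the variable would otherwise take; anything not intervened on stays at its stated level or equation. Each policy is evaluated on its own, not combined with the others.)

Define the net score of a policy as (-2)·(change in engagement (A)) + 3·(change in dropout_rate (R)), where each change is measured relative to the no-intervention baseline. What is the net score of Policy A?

-168

Baseline:
  K = 100
  B = 152
  A = 108 − 3·100 − 152 = -344
  R = 96 − 5·152 = -664
Policy A (K − 28):
  K = 100 − 28 = 72
  B = 152
  A = 108 − 3·72 − 152 = -260
  R = 96 − 5·152 = -664
ΔA = -260 − (-344) = 84; ΔR = -664 − (-664) = 0
Score = (-2)·84 + 3·0 = -168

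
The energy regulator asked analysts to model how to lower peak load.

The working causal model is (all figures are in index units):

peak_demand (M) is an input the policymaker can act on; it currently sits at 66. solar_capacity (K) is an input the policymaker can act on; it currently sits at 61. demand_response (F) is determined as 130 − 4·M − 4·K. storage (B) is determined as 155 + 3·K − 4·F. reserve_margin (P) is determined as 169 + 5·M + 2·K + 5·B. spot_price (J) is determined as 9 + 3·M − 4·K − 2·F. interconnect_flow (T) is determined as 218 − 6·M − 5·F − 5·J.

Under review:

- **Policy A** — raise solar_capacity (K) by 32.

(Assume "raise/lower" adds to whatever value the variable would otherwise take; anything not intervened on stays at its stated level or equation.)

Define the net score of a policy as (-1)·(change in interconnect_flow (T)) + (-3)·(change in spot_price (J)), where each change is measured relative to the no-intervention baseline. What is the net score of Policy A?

Baseline:
  M = 66
  K = 61
  F = 130 − 4·66 − 4·61 = -378
  J = 9 + 3·66 − 4·61 − 2·(-378) = 719
  T = 218 − 6·66 − 5·(-378) − 5·719 = -1883
Policy A (K + 32):
  M = 66
  K = 61 + 32 = 93
  F = 130 − 4·66 − 4·93 = -506
  J = 9 + 3·66 − 4·93 − 2·(-506) = 847
  T = 218 − 6·66 − 5·(-506) − 5·847 = -1883
ΔT = -1883 − (-1883) = 0; ΔJ = 847 − 719 = 128
Score = (-1)·0 + (-3)·128 = -384

-384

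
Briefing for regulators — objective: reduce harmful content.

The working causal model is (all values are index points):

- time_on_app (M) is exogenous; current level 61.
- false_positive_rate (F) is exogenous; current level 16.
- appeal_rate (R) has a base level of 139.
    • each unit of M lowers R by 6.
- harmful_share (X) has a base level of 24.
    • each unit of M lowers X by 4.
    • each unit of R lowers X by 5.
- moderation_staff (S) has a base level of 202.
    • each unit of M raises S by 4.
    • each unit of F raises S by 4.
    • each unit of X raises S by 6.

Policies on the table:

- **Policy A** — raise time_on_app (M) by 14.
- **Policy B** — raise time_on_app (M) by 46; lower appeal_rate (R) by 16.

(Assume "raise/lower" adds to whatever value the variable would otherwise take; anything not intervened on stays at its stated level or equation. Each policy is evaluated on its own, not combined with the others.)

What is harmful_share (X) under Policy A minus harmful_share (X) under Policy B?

-912

Policy A (M + 14):
  M = 61 + 14 = 75
  R = 139 − 6·75 = -311
  X = 24 − 4·75 − 5·(-311) = 1279
Policy B (M + 46, R − 16):
  M = 61 + 46 = 107
  R = 139 − 6·107 (−16 from intervention) = -519
  X = 24 − 4·107 − 5·(-519) = 2191
X: 1279 − 2191 = -912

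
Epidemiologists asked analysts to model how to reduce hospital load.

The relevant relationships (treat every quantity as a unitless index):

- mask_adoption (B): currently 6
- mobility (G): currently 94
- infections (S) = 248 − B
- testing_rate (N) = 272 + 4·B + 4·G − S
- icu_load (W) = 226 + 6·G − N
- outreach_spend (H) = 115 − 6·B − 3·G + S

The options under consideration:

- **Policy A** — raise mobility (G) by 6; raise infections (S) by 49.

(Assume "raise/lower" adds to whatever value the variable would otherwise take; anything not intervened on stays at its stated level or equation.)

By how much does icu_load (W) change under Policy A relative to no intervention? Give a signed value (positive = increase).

Baseline:
  B = 6
  G = 94
  S = 248 − 6 = 242
  N = 272 + 4·6 + 4·94 − 242 = 430
  W = 226 + 6·94 − 430 = 360
Policy A (G + 6, S + 49):
  B = 6
  G = 94 + 6 = 100
  S = 248 − 6 (+49 from intervention) = 291
  N = 272 + 4·6 + 4·100 − 291 = 405
  W = 226 + 6·100 − 405 = 421
Change in W: 421 − 360 = 61

61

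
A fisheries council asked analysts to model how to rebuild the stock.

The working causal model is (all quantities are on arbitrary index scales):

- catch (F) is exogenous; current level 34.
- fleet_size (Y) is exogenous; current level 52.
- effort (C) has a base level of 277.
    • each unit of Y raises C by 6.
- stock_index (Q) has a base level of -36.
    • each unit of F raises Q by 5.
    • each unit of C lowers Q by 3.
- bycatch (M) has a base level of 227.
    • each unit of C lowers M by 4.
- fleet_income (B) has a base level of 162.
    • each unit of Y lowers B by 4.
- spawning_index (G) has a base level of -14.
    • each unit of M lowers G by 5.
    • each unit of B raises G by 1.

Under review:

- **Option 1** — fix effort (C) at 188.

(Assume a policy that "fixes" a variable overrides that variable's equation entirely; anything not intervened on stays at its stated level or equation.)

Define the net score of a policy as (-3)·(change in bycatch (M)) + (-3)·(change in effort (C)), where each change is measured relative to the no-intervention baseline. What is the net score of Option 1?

Baseline:
  Y = 52
  C = 277 + 6·52 = 589
  M = 227 − 4·589 = -2129
Option 1 (C := 188):
  Y = 52
  C = 188
  M = 227 − 4·188 = -525
ΔM = -525 − (-2129) = 1604; ΔC = 188 − 589 = -401
Score = (-3)·1604 + (-3)·(-401) = -3609

-3609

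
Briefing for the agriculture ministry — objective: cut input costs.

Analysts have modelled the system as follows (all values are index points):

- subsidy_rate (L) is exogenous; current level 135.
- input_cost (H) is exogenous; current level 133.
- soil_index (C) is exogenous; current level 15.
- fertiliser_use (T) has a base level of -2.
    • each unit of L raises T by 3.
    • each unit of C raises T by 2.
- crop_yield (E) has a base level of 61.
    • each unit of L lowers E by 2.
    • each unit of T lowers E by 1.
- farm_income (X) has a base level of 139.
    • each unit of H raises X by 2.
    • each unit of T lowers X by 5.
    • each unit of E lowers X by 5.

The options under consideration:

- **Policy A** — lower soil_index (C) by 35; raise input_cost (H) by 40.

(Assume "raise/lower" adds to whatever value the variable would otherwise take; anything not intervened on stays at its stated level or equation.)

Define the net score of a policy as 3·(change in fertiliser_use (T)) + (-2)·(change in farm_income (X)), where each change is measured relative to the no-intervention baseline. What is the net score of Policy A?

Baseline:
  L = 135
  H = 133
  C = 15
  T = -2 + 3·135 + 2·15 = 433
  E = 61 − 2·135 − 433 = -642
  X = 139 + 2·133 − 5·433 − 5·(-642) = 1450
Policy A (C − 35, H + 40):
  L = 135
  H = 133 + 40 = 173
  C = 15 − 35 = -20
  T = -2 + 3·135 + 2·(-20) = 363
  E = 61 − 2·135 − 363 = -572
  X = 139 + 2·173 − 5·363 − 5·(-572) = 1530
ΔT = 363 − 433 = -70; ΔX = 1530 − 1450 = 80
Score = 3·(-70) + (-2)·80 = -370

-370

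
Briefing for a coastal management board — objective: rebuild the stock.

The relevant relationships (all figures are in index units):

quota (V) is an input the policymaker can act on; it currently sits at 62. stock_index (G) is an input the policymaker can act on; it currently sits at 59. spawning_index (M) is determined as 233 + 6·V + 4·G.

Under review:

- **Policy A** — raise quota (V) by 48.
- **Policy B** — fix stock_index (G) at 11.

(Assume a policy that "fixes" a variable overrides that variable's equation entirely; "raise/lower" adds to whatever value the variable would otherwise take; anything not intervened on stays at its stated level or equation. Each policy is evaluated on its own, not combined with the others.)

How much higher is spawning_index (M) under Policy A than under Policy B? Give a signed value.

480

Policy A (V + 48):
  V = 62 + 48 = 110
  G = 59
  M = 233 + 6·110 + 4·59 = 1129
Policy B (G := 11):
  V = 62
  G = 11
  M = 233 + 6·62 + 4·11 = 649
M: 1129 − 649 = 480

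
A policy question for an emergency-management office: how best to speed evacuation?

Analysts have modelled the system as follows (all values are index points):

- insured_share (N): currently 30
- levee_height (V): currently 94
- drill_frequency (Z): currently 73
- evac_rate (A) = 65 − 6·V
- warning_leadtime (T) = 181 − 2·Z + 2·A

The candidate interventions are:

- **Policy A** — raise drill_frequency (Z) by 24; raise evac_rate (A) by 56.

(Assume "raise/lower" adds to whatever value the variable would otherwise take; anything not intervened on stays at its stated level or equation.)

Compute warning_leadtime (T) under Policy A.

Policy A (Z + 24, A + 56):
  V = 94
  Z = 73 + 24 = 97
  A = 65 − 6·94 (+56 from intervention) = -443
  T = 181 − 2·97 + 2·(-443) = -899

-899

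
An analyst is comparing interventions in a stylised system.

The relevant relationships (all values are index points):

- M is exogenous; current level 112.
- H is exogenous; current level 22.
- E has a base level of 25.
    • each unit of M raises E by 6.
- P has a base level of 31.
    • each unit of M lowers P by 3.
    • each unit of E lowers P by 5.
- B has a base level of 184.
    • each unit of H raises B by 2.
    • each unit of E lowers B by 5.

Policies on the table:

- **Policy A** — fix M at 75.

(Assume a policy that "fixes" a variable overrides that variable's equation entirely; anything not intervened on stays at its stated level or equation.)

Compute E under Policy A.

475

Policy A (M := 75):
  M = 75
  E = 25 + 6·75 = 475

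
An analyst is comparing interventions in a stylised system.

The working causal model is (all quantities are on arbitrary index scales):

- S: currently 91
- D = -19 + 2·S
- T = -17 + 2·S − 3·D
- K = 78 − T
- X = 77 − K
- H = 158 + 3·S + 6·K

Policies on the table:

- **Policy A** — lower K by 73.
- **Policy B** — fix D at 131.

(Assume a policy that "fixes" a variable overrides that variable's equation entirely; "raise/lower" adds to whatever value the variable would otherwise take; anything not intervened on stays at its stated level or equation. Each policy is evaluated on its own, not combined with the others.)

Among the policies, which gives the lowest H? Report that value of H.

Policy A (K − 73):
  S = 91
  D = -19 + 2·91 = 163
  T = -17 + 2·91 − 3·163 = -324
  K = 78 − (-324) (−73 from intervention) = 329
  H = 158 + 3·91 + 6·329 = 2405
Policy B (D := 131):
  S = 91
  D = 131
  T = -17 + 2·91 − 3·131 = -228
  K = 78 − (-228) = 306
  H = 158 + 3·91 + 6·306 = 2267
Comparing — Policy A: H=2405, Policy B: H=2267. Lowest is 2267 (Policy B).

2267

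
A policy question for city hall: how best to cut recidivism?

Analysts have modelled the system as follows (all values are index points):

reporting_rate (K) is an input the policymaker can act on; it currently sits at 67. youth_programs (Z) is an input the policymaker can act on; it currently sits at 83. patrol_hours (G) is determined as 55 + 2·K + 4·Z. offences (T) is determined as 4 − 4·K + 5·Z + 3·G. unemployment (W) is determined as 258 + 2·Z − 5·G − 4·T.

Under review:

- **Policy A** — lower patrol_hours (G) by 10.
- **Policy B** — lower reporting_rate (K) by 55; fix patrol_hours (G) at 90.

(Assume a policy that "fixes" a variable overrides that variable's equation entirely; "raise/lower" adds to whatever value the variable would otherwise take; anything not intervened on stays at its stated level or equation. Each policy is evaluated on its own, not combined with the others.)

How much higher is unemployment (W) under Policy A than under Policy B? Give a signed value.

Policy A (G − 10):
  K = 67
  Z = 83
  G = 55 + 2·67 + 4·83 (−10 from intervention) = 511
  T = 4 − 4·67 + 5·83 + 3·511 = 1684
  W = 258 + 2·83 − 5·511 − 4·1684 = -8867
Policy B (K − 55, G := 90):
  K = 67 − 55 = 12
  Z = 83
  G = 90
  T = 4 − 4·12 + 5·83 + 3·90 = 641
  W = 258 + 2·83 − 5·90 − 4·641 = -2590
W: -8867 − (-2590) = -6277

-6277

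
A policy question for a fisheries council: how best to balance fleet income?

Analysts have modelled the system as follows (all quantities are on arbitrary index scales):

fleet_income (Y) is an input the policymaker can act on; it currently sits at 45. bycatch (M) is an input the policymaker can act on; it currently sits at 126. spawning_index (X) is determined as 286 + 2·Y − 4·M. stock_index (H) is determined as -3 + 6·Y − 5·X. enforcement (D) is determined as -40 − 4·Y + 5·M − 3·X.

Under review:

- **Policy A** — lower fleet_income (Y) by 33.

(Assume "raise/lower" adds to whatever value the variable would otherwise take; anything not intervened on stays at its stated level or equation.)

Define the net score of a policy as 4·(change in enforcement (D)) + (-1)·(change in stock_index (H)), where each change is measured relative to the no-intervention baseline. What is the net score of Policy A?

Baseline:
  Y = 45
  M = 126
  X = 286 + 2·45 − 4·126 = -128
  H = -3 + 6·45 − 5·(-128) = 907
  D = -40 − 4·45 + 5·126 − 3·(-128) = 794
Policy A (Y − 33):
  Y = 45 − 33 = 12
  M = 126
  X = 286 + 2·12 − 4·126 = -194
  H = -3 + 6·12 − 5·(-194) = 1039
  D = -40 − 4·12 + 5·126 − 3·(-194) = 1124
ΔD = 1124 − 794 = 330; ΔH = 1039 − 907 = 132
Score = 4·330 + (-1)·132 = 1188

1188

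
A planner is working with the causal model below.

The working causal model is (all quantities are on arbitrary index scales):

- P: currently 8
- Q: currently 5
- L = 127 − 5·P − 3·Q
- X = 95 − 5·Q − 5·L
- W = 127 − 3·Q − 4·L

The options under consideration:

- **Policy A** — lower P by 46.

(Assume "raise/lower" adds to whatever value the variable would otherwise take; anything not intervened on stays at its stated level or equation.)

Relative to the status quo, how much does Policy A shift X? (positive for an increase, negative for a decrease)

Baseline:
  P = 8
  Q = 5
  L = 127 − 5·8 − 3·5 = 72
  X = 95 − 5·5 − 5·72 = -290
Policy A (P − 46):
  P = 8 − 46 = -38
  Q = 5
  L = 127 − 5·(-38) − 3·5 = 302
  X = 95 − 5·5 − 5·302 = -1440
Change in X: -1440 − (-290) = -1150

-1150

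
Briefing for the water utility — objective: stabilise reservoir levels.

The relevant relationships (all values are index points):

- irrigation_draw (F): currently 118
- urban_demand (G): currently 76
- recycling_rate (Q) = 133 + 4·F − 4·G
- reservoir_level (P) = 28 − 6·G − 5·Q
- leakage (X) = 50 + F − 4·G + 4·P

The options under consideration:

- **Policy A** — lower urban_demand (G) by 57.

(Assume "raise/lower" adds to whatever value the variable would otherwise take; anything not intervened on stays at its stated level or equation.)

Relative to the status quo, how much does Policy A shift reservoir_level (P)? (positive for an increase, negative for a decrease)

-798

Baseline:
  F = 118
  G = 76
  Q = 133 + 4·118 − 4·76 = 301
  P = 28 − 6·76 − 5·301 = -1933
Policy A (G − 57):
  F = 118
  G = 76 − 57 = 19
  Q = 133 + 4·118 − 4·19 = 529
  P = 28 − 6·19 − 5·529 = -2731
Change in P: -2731 − (-1933) = -798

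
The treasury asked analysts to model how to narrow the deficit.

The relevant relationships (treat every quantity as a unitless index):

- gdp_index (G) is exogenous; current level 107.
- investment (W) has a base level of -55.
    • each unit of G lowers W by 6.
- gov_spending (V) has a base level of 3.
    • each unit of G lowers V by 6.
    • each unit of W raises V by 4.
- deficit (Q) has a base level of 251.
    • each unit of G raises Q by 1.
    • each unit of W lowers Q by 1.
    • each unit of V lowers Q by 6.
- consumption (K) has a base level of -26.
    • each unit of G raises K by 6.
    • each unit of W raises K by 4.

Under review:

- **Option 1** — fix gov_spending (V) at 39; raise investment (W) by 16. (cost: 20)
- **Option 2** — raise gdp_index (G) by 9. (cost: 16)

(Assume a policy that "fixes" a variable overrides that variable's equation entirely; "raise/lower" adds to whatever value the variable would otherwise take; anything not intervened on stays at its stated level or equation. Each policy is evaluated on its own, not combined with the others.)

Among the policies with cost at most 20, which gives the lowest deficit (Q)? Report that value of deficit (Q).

805

Option 1 (V := 39, W + 16):
  G = 107
  W = -55 − 6·107 (+16 from intervention) = -681
  V = 39
  Q = 251 + 107 − (-681) − 6·39 = 805
Option 2 (G + 9):
  G = 107 + 9 = 116
  W = -55 − 6·116 = -751
  V = 3 − 6·116 + 4·(-751) = -3697
  Q = 251 + 116 − (-751) − 6·(-3697) = 23300
Comparing — Option 1: Q=805, Option 2: Q=23300. Lowest is 805 (Option 1).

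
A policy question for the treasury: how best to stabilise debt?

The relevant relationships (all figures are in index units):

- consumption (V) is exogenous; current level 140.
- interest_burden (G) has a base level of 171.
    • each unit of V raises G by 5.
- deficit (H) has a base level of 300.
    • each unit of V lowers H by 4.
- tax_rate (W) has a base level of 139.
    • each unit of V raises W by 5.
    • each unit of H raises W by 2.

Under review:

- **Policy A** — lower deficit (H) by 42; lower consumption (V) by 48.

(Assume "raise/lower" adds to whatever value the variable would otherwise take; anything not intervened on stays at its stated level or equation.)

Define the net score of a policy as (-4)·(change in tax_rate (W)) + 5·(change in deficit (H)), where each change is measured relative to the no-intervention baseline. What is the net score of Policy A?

510

Baseline:
  V = 140
  H = 300 − 4·140 = -260
  W = 139 + 5·140 + 2·(-260) = 319
Policy A (H − 42, V − 48):
  V = 140 − 48 = 92
  H = 300 − 4·92 (−42 from intervention) = -110
  W = 139 + 5·92 + 2·(-110) = 379
ΔW = 379 − 319 = 60; ΔH = -110 − (-260) = 150
Score = (-4)·60 + 5·150 = 510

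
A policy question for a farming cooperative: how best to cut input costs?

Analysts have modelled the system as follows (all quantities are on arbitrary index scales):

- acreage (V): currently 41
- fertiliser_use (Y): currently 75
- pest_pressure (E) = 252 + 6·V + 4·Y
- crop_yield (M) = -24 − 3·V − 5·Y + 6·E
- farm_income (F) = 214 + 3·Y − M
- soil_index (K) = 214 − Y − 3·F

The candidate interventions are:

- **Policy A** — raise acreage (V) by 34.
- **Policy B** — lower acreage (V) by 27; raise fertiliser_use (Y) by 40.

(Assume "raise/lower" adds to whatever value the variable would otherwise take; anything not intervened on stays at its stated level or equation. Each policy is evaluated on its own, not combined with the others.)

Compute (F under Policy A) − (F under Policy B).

Policy A (V + 34):
  V = 41 + 34 = 75
  Y = 75
  E = 252 + 6·75 + 4·75 = 1002
  M = -24 − 3·75 − 5·75 + 6·1002 = 5388
  F = 214 + 3·75 − 5388 = -4949
Policy B (V − 27, Y + 40):
  V = 41 − 27 = 14
  Y = 75 + 40 = 115
  E = 252 + 6·14 + 4·115 = 796
  M = -24 − 3·14 − 5·115 + 6·796 = 4135
  F = 214 + 3·115 − 4135 = -3576
F: -4949 − (-3576) = -1373

-1373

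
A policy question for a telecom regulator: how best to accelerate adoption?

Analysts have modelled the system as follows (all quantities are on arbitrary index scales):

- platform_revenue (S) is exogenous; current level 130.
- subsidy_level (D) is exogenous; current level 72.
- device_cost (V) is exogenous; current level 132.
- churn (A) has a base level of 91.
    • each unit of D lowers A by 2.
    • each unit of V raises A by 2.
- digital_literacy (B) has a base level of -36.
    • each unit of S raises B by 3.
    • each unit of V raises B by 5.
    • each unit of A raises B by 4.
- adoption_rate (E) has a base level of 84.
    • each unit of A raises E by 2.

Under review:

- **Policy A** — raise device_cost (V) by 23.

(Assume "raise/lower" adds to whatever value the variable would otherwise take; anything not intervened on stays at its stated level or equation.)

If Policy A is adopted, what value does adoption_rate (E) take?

Policy A (V + 23):
  D = 72
  V = 132 + 23 = 155
  A = 91 − 2·72 + 2·155 = 257
  E = 84 + 2·257 = 598

598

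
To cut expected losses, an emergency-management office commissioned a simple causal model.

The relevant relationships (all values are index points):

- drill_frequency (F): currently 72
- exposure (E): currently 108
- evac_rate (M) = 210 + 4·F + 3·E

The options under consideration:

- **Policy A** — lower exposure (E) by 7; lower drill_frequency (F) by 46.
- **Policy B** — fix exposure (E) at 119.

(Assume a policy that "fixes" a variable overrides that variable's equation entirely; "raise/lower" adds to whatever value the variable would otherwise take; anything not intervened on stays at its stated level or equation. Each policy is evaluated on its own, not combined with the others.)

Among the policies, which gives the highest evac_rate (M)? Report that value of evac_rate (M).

855

Policy A (E − 7, F − 46):
  F = 72 − 46 = 26
  E = 108 − 7 = 101
  M = 210 + 4·26 + 3·101 = 617
Policy B (E := 119):
  F = 72
  E = 119
  M = 210 + 4·72 + 3·119 = 855
Comparing — Policy A: M=617, Policy B: M=855. Highest is 855 (Policy B).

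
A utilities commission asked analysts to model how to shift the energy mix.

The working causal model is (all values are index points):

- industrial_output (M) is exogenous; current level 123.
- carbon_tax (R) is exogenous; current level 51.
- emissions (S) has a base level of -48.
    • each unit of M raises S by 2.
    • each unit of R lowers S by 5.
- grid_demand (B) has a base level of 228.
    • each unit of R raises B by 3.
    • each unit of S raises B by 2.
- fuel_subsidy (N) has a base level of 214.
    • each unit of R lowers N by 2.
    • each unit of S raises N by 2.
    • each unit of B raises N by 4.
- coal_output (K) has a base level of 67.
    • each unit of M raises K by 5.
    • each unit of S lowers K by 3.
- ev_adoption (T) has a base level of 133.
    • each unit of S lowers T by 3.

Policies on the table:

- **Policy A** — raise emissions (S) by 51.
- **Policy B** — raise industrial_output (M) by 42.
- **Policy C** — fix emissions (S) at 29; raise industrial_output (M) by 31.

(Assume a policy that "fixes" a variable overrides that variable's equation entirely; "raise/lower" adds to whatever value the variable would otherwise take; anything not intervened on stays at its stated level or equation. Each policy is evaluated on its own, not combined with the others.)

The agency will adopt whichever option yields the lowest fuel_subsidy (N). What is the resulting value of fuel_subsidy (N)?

1576

Policy A (S + 51):
  M = 123
  R = 51
  S = -48 + 2·123 − 5·51 (+51 from intervention) = -6
  B = 228 + 3·51 + 2·(-6) = 369
  N = 214 − 2·51 + 2·(-6) + 4·369 = 1576
Policy B (M + 42):
  M = 123 + 42 = 165
  R = 51
  S = -48 + 2·165 − 5·51 = 27
  B = 228 + 3·51 + 2·27 = 435
  N = 214 − 2·51 + 2·27 + 4·435 = 1906
Policy C (S := 29, M + 31):
  M = 123 + 31 = 154
  R = 51
  S = 29
  B = 228 + 3·51 + 2·29 = 439
  N = 214 − 2·51 + 2·29 + 4·439 = 1926
Comparing — Policy A: N=1576, Policy B: N=1906, Policy C: N=1926. Lowest is 1576 (Policy A).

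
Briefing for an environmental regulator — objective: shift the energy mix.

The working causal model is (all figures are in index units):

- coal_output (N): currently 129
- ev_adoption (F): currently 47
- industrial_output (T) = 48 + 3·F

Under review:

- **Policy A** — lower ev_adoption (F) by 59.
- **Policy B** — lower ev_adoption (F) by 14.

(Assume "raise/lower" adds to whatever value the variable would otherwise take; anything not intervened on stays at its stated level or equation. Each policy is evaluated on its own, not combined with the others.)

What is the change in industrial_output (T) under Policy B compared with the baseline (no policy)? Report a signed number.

-42

Baseline:
  F = 47
  T = 48 + 3·47 = 189
Policy B (F − 14):
  F = 47 − 14 = 33
  T = 48 + 3·33 = 147
Change in T: 147 − 189 = -42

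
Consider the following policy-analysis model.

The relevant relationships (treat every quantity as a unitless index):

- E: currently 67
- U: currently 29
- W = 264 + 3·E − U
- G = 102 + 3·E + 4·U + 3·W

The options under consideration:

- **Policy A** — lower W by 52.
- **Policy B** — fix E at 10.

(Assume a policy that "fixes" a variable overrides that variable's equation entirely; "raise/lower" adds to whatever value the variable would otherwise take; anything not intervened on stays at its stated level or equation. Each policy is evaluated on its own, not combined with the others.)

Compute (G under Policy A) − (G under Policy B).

Policy A (W − 52):
  E = 67
  U = 29
  W = 264 + 3·67 − 29 (−52 from intervention) = 384
  G = 102 + 3·67 + 4·29 + 3·384 = 1571
Policy B (E := 10):
  E = 10
  U = 29
  W = 264 + 3·10 − 29 = 265
  G = 102 + 3·10 + 4·29 + 3·265 = 1043
G: 1571 − 1043 = 528

528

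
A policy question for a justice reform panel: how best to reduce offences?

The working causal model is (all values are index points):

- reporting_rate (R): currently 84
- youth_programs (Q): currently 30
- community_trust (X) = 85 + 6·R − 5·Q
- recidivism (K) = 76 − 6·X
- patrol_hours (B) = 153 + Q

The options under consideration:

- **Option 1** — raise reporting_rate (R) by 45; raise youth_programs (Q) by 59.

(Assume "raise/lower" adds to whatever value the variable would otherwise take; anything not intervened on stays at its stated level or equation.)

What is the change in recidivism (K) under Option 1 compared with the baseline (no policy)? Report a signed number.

Baseline:
  R = 84
  Q = 30
  X = 85 + 6·84 − 5·30 = 439
  K = 76 − 6·439 = -2558
Option 1 (R + 45, Q + 59):
  R = 84 + 45 = 129
  Q = 30 + 59 = 89
  X = 85 + 6·129 − 5·89 = 414
  K = 76 − 6·414 = -2408
Change in K: -2408 − (-2558) = 150

150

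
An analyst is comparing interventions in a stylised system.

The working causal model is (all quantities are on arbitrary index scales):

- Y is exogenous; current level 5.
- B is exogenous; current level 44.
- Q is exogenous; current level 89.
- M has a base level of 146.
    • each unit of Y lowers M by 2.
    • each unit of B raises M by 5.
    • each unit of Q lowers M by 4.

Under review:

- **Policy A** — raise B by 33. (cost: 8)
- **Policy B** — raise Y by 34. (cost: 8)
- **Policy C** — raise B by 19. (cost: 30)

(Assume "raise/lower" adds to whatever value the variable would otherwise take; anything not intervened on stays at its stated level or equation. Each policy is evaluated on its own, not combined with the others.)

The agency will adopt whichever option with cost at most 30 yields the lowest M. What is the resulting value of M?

-68

Policy A (B + 33):
  Y = 5
  B = 44 + 33 = 77
  Q = 89
  M = 146 − 2·5 + 5·77 − 4·89 = 165
Policy B (Y + 34):
  Y = 5 + 34 = 39
  B = 44
  Q = 89
  M = 146 − 2·39 + 5·44 − 4·89 = -68
Policy C (B + 19):
  Y = 5
  B = 44 + 19 = 63
  Q = 89
  M = 146 − 2·5 + 5·63 − 4·89 = 95
Comparing — Policy A: M=165, Policy B: M=-68, Policy C: M=95. Lowest is -68 (Policy B).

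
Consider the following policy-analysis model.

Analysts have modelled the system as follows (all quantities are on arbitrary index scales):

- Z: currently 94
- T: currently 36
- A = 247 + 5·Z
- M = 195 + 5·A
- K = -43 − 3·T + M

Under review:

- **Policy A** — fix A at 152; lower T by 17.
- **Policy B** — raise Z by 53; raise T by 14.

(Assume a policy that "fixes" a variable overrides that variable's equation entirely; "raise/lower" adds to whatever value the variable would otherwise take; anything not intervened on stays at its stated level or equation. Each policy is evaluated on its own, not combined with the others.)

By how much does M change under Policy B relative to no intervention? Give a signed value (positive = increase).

Baseline:
  Z = 94
  A = 247 + 5·94 = 717
  M = 195 + 5·717 = 3780
Policy B (Z + 53, T + 14):
  Z = 94 + 53 = 147
  A = 247 + 5·147 = 982
  M = 195 + 5·982 = 5105
Change in M: 5105 − 3780 = 1325

1325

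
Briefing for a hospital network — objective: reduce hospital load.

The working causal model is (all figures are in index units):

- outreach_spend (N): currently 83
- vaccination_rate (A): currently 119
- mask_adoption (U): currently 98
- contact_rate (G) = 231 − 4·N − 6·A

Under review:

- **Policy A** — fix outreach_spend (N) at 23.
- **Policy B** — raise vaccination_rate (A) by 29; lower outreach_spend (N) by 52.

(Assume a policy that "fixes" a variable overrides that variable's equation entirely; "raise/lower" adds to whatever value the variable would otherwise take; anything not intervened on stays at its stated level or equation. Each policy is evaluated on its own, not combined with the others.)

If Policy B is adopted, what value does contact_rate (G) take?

-781

Policy B (A + 29, N − 52):
  N = 83 − 52 = 31
  A = 119 + 29 = 148
  G = 231 − 4·31 − 6·148 = -781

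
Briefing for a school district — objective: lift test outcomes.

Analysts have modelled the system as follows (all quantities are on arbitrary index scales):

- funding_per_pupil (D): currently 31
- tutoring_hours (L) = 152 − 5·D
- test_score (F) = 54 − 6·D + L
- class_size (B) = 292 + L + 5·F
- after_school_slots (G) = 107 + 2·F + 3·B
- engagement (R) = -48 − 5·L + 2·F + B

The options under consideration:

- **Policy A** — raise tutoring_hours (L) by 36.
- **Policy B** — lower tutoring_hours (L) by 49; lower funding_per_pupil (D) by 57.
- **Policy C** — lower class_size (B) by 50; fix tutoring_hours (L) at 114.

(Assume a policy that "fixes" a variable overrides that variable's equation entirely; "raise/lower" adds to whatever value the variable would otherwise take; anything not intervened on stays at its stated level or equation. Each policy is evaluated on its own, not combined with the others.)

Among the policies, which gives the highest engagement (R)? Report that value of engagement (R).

2413

Policy A (L + 36):
  D = 31
  L = 152 − 5·31 (+36 from intervention) = 33
  F = 54 − 6·31 + 33 = -99
  B = 292 + 33 + 5·(-99) = -170
  R = -48 − 5·33 + 2·(-99) + (-170) = -581
Policy B (L − 49, D − 57):
  D = 31 − 57 = -26
  L = 152 − 5·(-26) (−49 from intervention) = 233
  F = 54 − 6·(-26) + 233 = 443
  B = 292 + 233 + 5·443 = 2740
  R = -48 − 5·233 + 2·443 + 2740 = 2413
Policy C (B − 50, L := 114):
  D = 31
  L = 114
  F = 54 − 6·31 + 114 = -18
  B = 292 + 114 + 5·(-18) (−50 from intervention) = 266
  R = -48 − 5·114 + 2·(-18) + 266 = -388
Comparing — Policy A: R=-581, Policy B: R=2413, Policy C: R=-388. Highest is 2413 (Policy B).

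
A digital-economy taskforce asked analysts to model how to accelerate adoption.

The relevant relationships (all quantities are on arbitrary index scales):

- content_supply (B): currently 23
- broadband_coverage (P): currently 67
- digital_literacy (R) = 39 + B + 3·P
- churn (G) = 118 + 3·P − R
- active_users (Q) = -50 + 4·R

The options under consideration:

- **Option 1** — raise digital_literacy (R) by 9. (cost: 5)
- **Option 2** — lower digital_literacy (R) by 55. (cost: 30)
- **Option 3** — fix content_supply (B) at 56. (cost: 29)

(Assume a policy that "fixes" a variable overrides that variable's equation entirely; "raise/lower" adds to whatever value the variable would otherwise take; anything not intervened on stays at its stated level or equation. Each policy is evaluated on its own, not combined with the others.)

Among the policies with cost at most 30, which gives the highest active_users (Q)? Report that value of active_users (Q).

1134

Option 1 (R + 9):
  B = 23
  P = 67
  R = 39 + 23 + 3·67 (+9 from intervention) = 272
  Q = -50 + 4·272 = 1038
Option 2 (R − 55):
  B = 23
  P = 67
  R = 39 + 23 + 3·67 (−55 from intervention) = 208
  Q = -50 + 4·208 = 782
Option 3 (B := 56):
  B = 56
  P = 67
  R = 39 + 56 + 3·67 = 296
  Q = -50 + 4·296 = 1134
Comparing — Option 1: Q=1038, Option 2: Q=782, Option 3: Q=1134. Highest is 1134 (Option 3).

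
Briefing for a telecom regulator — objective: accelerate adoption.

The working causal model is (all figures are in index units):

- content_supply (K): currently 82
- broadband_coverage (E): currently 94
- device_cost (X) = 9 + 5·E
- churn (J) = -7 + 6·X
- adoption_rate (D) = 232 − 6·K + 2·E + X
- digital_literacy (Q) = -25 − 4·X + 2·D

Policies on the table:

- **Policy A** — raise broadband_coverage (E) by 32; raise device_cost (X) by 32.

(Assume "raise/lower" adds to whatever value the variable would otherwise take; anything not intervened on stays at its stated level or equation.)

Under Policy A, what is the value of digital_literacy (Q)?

-1383

Policy A (E + 32, X + 32):
  K = 82
  E = 94 + 32 = 126
  X = 9 + 5·126 (+32 from intervention) = 671
  D = 232 − 6·82 + 2·126 + 671 = 663
  Q = -25 − 4·671 + 2·663 = -1383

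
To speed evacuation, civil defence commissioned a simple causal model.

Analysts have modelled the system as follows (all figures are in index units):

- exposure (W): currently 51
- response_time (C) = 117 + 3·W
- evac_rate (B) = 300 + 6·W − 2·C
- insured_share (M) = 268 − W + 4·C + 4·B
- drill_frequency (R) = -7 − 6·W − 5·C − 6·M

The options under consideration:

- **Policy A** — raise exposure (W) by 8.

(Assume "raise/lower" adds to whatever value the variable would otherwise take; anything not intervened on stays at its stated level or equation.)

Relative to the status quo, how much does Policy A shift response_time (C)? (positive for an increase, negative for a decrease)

24

Baseline:
  W = 51
  C = 117 + 3·51 = 270
Policy A (W + 8):
  W = 51 + 8 = 59
  C = 117 + 3·59 = 294
Change in C: 294 − 270 = 24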